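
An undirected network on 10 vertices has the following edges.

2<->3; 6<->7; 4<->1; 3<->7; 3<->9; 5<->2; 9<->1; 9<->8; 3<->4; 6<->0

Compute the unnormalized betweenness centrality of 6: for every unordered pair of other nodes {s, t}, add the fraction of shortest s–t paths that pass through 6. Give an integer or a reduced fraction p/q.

Pairs whose geodesics pass through 6 — 7–0: 1; 0–9: 1; 0–4: 1; 0–3: 1; 0–1: 2/2; 0–8: 1; 0–5: 1; 0–2: 1.
All other pairs contribute 0.
Summing the contributions gives betweenness(6) = 8.

8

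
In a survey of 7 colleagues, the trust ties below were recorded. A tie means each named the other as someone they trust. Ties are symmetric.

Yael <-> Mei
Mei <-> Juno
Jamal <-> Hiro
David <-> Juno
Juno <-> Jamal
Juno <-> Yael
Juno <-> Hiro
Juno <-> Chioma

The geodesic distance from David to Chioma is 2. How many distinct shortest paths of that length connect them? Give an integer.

The shortest distance is 2, and the only length-2 path is David–Juno–Chioma. So there is exactly 1 shortest path.

1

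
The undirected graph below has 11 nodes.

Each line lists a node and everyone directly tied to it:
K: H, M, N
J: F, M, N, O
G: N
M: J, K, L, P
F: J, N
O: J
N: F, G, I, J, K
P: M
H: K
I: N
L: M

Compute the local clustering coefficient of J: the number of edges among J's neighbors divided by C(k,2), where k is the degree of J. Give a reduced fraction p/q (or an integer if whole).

1/6

J's neighbors: F, M, N, and O (k = 4).
Possible neighbor pairs: C(4,2) = 6. Edges among them: F–N → e = 1.
Clustering(J) = 1/6.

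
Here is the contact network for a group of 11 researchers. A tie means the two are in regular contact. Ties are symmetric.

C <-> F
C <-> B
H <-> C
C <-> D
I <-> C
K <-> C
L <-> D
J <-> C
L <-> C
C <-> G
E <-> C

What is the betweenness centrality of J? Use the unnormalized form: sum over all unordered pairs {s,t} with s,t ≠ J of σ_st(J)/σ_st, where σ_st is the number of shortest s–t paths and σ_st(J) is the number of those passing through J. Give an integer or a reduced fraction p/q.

No shortest path between any pair of other nodes passes through J.
Summing the contributions gives betweenness(J) = 0.

0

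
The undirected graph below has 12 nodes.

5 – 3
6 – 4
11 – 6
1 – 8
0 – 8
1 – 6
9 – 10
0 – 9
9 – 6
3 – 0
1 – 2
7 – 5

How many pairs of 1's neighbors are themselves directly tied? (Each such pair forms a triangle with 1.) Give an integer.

1's neighbors are 2, 6, and 8, but none of them are tied to each other, so no triangle contains 1.

0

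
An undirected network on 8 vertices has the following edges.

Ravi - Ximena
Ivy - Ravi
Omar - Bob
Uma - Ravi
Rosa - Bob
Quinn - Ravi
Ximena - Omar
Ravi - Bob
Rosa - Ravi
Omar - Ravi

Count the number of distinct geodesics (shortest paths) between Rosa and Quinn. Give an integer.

1

The shortest distance is 2, and the only length-2 path is Rosa–Ravi–Quinn. So there is exactly 1 shortest path.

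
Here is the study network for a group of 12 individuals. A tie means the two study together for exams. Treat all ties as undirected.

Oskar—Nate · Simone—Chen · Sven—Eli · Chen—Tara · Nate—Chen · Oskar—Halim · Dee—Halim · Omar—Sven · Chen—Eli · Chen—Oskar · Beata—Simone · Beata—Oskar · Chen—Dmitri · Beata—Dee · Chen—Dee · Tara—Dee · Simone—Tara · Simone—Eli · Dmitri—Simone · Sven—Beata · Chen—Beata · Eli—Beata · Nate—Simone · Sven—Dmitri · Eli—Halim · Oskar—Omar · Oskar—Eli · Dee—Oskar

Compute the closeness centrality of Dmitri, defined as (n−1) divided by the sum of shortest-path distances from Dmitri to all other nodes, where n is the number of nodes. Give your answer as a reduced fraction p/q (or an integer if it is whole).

11/20

Distances from Dmitri: Beata:2, Chen:1, Dee:2, Eli:2, Halim:3, Nate:2, Omar:2, Oskar:2, Simone:1, Sven:1, Tara:2. Sum = 20.
n = 12, so closeness = 11/20.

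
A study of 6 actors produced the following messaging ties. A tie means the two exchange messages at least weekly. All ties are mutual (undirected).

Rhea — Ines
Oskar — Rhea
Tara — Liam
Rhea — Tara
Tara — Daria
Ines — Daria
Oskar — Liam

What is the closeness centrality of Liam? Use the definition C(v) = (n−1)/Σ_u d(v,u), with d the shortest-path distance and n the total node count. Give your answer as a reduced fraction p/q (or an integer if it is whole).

Distances from Liam: Daria:2, Ines:3, Oskar:1, Rhea:2, Tara:1. Sum = 9.
n = 6, so closeness = 5/9.

5/9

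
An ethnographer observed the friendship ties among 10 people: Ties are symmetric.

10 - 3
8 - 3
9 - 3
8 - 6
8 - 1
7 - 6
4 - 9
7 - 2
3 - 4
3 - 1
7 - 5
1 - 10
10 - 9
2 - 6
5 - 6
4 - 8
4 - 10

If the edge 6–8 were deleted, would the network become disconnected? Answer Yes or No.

Yes

Without the 6–8 edge there is no alternate route between 6 and 8, so the network disconnects. It is a bridge.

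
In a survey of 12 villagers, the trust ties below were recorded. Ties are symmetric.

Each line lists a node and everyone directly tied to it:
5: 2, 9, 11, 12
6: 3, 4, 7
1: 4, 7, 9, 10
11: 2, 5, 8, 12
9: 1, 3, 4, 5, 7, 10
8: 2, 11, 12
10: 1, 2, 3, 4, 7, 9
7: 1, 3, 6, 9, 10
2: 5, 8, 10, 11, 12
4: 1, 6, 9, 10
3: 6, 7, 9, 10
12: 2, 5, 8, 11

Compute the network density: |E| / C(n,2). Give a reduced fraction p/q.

13/33

There are 26 edges and 12 nodes, so the maximum possible is C(12,2) = 66.
Density = 26/66 = 13/33.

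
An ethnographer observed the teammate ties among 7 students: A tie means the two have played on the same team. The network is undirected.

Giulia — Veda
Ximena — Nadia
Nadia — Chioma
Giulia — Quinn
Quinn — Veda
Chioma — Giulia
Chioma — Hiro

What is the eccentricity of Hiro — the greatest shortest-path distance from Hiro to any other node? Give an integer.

Distances from Hiro: Chioma:1, Giulia:2, Nadia:2, Quinn:3, Veda:3, Ximena:3.
The largest is 3 (to Ximena, Veda, and Quinn), so the eccentricity of Hiro is 3.

3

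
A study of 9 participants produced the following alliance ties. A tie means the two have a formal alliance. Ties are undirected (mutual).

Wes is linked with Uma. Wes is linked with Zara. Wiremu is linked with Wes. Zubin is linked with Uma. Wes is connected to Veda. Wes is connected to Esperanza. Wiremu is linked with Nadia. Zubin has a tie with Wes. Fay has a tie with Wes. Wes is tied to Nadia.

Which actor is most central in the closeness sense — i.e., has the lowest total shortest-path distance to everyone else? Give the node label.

Farness (sum of distances to all others) for each node — Esperanza:15, Fay:15, Nadia:14, Uma:14, Veda:15, Wes:8, Wiremu:14, Zara:15, Zubin:14.
The smallest farness is 8, for Wes, so Wes has the highest closeness.

Wes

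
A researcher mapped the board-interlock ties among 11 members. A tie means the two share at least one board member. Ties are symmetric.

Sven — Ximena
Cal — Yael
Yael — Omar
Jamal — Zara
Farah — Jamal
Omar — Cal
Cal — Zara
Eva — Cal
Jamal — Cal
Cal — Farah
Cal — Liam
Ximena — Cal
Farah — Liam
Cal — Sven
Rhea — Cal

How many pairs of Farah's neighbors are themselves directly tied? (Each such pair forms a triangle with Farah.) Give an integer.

Farah's neighbors: Cal, Jamal, and Liam.
Neighbor pairs that are themselves tied: Farah–Cal–Jamal; Farah–Cal–Liam. Each forms one triangle with Farah, for 2 in total.

2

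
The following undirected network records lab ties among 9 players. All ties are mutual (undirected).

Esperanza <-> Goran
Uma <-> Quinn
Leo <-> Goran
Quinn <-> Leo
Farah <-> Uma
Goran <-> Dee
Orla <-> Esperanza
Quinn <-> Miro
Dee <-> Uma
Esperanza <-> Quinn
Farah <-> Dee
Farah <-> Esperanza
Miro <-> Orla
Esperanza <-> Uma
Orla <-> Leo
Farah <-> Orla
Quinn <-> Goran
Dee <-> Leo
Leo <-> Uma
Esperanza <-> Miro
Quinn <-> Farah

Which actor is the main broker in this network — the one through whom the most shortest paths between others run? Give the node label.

Quinn

Unnormalized betweenness of each node: Dee:5/6, Esperanza:10/3, Farah:2, Goran:19/18, Leo:83/36, Miro:1/4, Orla:14/9, Quinn:121/36, Uma:47/36.
Quinn has the largest value, 121/36, making it the main broker — the node through which the most shortest paths run.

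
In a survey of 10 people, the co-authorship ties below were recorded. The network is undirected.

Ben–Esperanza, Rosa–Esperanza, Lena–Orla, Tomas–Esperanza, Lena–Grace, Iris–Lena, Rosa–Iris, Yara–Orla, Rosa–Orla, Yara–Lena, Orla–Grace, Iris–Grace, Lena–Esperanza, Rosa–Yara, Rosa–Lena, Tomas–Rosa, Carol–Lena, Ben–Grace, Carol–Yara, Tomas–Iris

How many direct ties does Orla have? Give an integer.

Orla is directly tied to Grace, Lena, Rosa, and Yara. That is 4 neighbors, so the degree of Orla is 4.

4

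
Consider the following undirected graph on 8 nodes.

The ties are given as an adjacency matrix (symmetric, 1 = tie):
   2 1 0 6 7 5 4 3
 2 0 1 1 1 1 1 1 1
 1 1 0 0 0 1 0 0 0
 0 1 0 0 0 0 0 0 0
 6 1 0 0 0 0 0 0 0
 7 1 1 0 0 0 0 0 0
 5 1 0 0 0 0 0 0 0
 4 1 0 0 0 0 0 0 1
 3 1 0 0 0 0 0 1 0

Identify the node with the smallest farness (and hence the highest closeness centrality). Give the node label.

2

Farness (sum of distances to all others) for each node — 0:13, 1:12, 2:7, 3:12, 4:12, 5:13, 6:13, 7:12.
The smallest farness is 7, for 2, so 2 has the highest closeness.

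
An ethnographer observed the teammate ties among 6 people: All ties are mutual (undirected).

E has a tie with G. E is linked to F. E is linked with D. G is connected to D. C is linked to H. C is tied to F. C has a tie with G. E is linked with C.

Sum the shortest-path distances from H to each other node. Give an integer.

Distances from H: C:1, D:3, E:2, F:2, G:2.
Sum = 1 + 3 + 2 + 2 + 2 = 10.

10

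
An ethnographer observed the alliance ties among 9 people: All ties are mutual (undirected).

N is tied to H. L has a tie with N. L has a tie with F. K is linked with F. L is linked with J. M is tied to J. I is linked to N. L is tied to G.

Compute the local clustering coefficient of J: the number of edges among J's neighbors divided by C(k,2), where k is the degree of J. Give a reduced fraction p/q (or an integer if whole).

0

J's neighbors: L and M (k = 2).
Possible neighbor pairs: C(2,2) = 1. Edges among them: none → e = 0.
Clustering(J) = 0/1.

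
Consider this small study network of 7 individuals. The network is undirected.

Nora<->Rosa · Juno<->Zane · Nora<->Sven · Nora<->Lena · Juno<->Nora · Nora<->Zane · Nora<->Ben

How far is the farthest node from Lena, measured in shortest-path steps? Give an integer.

Distances from Lena: Ben:2, Juno:2, Nora:1, Rosa:2, Sven:2, Zane:2.
The largest is 2 (to Rosa, Sven, Ben, Zane, and Juno), so the eccentricity of Lena is 2.

2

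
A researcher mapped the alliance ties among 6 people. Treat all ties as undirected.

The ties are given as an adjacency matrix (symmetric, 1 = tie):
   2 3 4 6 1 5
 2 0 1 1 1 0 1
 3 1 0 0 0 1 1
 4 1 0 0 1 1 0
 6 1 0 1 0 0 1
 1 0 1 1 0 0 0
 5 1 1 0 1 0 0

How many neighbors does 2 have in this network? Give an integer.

2 is directly tied to 3, 4, 5, and 6. That is 4 neighbors, so the degree of 2 is 4.

4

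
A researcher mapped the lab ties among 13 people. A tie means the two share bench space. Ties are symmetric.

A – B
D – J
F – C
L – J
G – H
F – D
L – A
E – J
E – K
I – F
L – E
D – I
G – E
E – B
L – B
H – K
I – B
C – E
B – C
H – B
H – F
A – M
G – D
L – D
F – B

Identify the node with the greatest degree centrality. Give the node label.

B

Degrees — A:3, B:7, C:3, D:5, E:6, F:5, G:3, H:4, I:3, J:3, K:2, L:5, M:1.
The maximum is 7, attained only by B.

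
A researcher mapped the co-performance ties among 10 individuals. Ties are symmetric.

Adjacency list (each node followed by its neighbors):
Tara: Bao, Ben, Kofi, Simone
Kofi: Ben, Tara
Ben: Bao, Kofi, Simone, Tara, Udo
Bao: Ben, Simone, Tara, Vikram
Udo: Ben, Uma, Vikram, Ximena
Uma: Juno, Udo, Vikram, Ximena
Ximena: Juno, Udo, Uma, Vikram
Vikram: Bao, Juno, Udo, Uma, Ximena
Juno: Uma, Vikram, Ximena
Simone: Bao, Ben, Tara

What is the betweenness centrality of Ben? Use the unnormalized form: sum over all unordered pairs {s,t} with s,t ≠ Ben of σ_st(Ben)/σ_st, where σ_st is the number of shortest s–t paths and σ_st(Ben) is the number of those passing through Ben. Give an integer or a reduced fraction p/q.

Pairs whose geodesics pass through Ben — Ximena–Simone: 1/2; Ximena–Kofi: 1; Ximena–Tara: 1/2; Vikram–Kofi: 2/3; Udo–Simone: 1; Udo–Kofi: 1; Udo–Bao: 1/2; Udo–Tara: 1; Uma–Simone: 1/2; Uma–Kofi: 1; Uma–Tara: 1/2; Juno–Kofi: 4/5; Simone–Kofi: 1/2; Kofi–Bao: 1/2.
All other pairs contribute 0.
Summing the contributions gives betweenness(Ben) = 299/30.

299/30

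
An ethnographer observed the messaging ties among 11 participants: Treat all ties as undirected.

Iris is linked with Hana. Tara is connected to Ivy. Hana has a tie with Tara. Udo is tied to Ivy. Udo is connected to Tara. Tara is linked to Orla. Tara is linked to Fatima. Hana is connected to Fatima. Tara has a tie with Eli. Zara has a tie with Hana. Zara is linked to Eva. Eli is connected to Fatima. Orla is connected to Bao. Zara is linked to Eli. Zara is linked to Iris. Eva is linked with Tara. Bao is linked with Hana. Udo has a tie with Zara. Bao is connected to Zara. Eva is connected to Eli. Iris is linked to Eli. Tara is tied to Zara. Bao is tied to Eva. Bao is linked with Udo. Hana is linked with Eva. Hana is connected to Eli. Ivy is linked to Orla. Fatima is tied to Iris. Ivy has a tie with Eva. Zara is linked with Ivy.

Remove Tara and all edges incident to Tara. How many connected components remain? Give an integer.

Tara's neighbors (Eli, Eva, Fatima, Hana, Ivy, Orla, Udo, and Zara) remain reachable from one another through other ties, so the rest of the network stays in one piece.

1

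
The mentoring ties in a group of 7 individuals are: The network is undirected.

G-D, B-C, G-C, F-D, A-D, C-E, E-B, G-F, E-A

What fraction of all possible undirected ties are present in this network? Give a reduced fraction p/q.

3/7

There are 9 edges and 7 nodes, so the maximum possible is C(7,2) = 21.
Density = 9/21 = 3/7.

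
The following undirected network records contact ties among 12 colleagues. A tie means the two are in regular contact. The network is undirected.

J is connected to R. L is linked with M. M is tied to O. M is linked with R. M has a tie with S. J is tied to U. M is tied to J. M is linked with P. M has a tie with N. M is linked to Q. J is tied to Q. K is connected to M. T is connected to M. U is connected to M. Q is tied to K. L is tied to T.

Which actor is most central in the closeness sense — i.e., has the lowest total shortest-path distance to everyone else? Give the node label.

M

Farness (sum of distances to all others) for each node — J:18, K:20, L:20, M:11, N:21, O:21, P:21, Q:19, R:20, S:21, T:20, U:20.
The smallest farness is 11, for M, so M has the highest closeness.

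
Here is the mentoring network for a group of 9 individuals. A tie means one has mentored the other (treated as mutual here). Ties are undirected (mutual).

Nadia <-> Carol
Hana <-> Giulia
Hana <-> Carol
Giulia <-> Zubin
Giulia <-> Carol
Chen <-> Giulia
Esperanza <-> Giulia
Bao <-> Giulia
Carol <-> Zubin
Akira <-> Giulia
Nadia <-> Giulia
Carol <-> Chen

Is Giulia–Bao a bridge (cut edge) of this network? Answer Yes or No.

Without the Giulia–Bao edge there is no alternate route between Giulia and Bao, so the network disconnects. It is a bridge.

Yes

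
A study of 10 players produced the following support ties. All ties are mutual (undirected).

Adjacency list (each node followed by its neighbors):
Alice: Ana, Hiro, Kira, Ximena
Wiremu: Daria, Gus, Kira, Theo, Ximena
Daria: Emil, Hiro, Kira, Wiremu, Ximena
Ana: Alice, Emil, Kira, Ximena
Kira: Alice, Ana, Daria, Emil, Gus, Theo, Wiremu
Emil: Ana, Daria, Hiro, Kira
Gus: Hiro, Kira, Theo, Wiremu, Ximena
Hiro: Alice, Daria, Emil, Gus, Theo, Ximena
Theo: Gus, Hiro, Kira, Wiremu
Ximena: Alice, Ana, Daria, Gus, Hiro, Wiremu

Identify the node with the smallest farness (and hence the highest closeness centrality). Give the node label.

Kira

Farness (sum of distances to all others) for each node — Alice:14, Ana:14, Daria:13, Emil:14, Gus:13, Hiro:12, Kira:11, Theo:14, Wiremu:13, Ximena:12.
The smallest farness is 11, for Kira, so Kira has the highest closeness.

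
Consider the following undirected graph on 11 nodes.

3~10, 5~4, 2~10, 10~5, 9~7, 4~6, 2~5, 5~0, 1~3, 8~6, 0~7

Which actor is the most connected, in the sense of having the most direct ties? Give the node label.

5

Degrees — 0:2, 1:1, 2:2, 3:2, 4:2, 5:4, 6:2, 7:2, 8:1, 9:1, 10:3.
The maximum is 4, attained only by 5.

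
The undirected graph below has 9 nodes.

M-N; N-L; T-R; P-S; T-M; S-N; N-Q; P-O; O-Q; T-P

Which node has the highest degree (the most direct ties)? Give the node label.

Degrees — L:1, M:2, N:4, O:2, P:3, Q:2, R:1, S:2, T:3.
The maximum is 4, attained only by N.

N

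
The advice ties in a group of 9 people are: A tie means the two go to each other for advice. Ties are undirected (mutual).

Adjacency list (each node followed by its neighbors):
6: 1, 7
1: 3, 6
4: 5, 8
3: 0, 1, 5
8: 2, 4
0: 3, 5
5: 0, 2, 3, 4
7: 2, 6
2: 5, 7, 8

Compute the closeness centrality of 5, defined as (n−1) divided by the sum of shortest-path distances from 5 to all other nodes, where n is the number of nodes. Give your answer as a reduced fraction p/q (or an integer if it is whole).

Distances from 5: 0:1, 1:2, 2:1, 3:1, 4:1, 6:3, 7:2, 8:2. Sum = 13.
n = 9, so closeness = 8/13.

8/13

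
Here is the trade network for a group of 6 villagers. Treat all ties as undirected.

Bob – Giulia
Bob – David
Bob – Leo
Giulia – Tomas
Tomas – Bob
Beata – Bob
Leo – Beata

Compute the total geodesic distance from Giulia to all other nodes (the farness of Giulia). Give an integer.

8

Distances from Giulia: Beata:2, Bob:1, David:2, Leo:2, Tomas:1.
Sum = 2 + 1 + 2 + 2 + 1 = 8.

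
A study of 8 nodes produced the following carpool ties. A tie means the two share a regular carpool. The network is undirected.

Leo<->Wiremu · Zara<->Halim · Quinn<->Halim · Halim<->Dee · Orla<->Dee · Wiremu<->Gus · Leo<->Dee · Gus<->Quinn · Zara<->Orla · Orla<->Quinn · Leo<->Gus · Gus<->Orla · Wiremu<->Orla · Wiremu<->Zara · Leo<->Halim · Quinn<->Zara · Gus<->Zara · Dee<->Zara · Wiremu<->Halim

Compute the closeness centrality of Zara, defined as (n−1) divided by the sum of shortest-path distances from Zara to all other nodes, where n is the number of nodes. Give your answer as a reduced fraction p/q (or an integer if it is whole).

Distances from Zara: Dee:1, Gus:1, Halim:1, Leo:2, Orla:1, Quinn:1, Wiremu:1. Sum = 8.
n = 8, so closeness = 7/8.

7/8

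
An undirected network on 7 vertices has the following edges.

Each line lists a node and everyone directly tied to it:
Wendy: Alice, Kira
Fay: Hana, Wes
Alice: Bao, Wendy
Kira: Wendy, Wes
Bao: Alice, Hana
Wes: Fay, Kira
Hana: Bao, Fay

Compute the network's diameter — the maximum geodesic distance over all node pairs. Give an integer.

Eccentricity of each node (its greatest distance to any other): Alice:3, Bao:3, Fay:3, Hana:3, Kira:3, Wendy:3, Wes:3.
The maximum eccentricity is 3, realized for instance by the pair Bao–Kira via Bao – Alice – Wendy – Kira. So the diameter is 3.

3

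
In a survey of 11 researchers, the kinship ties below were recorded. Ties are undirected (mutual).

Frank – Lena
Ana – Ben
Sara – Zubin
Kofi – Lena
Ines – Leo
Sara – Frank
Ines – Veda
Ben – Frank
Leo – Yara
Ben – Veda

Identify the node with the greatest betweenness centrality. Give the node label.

Ben

Unnormalized betweenness of each node: Ana:0, Ben:29, Frank:28, Ines:16, Kofi:0, Lena:9, Leo:9, Sara:9, Veda:21, Yara:0, Zubin:0.
Ben has the largest value, 29, making it the main broker — the node through which the most shortest paths run.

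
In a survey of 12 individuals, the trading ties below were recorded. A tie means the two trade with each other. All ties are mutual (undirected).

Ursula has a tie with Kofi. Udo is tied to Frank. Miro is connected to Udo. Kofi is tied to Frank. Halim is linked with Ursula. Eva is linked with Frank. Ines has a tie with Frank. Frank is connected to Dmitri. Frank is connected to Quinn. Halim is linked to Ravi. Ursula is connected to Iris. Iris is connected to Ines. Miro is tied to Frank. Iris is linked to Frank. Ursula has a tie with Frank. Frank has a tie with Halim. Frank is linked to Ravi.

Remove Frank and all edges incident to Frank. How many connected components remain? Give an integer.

5

Without Frank, the remaining ties split the others into: {Halim, Ines, Iris, Kofi, Ravi, Ursula}; {Quinn}; {Miro, Udo}; {Eva}; {Dmitri}.
That's 5 separate components.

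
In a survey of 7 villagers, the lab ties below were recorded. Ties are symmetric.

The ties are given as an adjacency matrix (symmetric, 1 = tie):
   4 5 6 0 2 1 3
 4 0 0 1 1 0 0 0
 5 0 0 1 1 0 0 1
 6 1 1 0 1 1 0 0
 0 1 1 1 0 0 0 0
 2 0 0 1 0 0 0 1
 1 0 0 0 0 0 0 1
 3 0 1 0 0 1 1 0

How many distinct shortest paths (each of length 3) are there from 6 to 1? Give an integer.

The shortest distance is 3. The length-3 paths are: 6–5–3–1; 6–2–3–1.
That gives 2 distinct shortest paths.

2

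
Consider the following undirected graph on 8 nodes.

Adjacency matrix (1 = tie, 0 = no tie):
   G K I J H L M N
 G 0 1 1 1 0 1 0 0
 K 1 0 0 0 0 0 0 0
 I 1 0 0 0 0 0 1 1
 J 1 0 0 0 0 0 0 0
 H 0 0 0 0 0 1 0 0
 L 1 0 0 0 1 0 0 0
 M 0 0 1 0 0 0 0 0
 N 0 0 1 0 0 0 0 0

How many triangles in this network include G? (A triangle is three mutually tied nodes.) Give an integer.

0

G's neighbors are I, J, K, and L, but none of them are tied to each other, so no triangle contains G.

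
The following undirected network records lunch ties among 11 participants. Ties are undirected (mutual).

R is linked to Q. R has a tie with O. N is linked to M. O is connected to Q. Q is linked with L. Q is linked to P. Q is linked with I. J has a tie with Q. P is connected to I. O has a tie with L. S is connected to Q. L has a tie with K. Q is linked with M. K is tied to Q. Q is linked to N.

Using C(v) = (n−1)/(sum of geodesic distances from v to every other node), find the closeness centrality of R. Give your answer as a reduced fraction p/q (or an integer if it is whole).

Distances from R: I:2, J:2, K:2, L:2, M:2, N:2, O:1, P:2, Q:1, S:2. Sum = 18.
n = 11, so closeness = 10/18 = 5/9.

5/9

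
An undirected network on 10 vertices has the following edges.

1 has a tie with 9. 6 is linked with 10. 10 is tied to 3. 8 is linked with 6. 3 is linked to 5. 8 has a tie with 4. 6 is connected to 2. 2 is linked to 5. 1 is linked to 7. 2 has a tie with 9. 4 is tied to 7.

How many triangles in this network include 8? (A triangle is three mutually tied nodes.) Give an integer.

8's neighbors are 4 and 6, but none of them are tied to each other, so no triangle contains 8.

0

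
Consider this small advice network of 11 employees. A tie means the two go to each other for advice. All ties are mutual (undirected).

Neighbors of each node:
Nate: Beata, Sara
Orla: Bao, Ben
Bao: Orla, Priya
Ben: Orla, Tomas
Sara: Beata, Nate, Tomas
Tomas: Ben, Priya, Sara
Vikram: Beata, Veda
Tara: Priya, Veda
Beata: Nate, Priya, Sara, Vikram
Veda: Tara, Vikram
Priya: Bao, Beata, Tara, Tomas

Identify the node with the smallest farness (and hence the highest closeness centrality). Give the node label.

Priya

Farness (sum of distances to all others) for each node — Bao:22, Beata:18, Ben:25, Nate:24, Orla:27, Priya:16, Sara:21, Tara:22, Tomas:19, Veda:26, Vikram:24.
The smallest farness is 16, for Priya, so Priya has the highest closeness.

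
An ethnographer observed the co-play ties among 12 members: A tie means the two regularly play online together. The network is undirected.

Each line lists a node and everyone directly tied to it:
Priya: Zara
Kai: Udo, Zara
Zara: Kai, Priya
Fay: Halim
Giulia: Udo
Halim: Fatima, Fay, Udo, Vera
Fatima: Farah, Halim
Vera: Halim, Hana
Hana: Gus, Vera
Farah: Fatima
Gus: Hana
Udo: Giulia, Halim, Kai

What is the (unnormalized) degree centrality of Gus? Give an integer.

1

Gus is directly tied to Hana. That is 1 neighbor, so the degree of Gus is 1.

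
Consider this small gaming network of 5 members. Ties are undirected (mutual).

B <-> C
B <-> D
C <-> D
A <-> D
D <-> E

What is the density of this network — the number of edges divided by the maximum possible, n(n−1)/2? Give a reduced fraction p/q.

1/2

There are 5 edges and 5 nodes, so the maximum possible is C(5,2) = 10.
Density = 5/10 = 1/2.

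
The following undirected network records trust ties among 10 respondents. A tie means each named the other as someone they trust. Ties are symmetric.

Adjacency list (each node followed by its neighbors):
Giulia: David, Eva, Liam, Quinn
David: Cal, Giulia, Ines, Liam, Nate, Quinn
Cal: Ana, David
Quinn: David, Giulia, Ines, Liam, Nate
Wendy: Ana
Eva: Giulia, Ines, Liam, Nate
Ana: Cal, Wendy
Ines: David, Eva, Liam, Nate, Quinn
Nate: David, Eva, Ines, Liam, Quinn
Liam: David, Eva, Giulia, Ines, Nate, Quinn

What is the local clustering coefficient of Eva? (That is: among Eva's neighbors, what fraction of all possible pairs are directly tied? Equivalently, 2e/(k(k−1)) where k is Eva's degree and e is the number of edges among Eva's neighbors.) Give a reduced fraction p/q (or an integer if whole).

Eva's neighbors: Giulia, Ines, Liam, and Nate (k = 4).
Possible neighbor pairs: C(4,2) = 6. Edges among them: Giulia–Liam, Ines–Liam, Ines–Nate, Liam–Nate → e = 4.
Clustering(Eva) = 4/6 = 2/3.

2/3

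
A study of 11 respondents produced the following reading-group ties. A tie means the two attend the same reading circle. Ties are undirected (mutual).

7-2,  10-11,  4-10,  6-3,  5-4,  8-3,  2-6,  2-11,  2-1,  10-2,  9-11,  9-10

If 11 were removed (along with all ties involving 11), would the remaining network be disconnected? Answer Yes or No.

Even without 11, every remaining node can still reach every other (the residual graph is connected), so 11 is not a cut vertex.

No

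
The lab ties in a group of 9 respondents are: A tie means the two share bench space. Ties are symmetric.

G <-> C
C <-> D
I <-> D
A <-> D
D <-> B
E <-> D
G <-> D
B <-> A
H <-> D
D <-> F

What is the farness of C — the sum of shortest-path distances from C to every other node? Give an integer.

14

Distances from C: A:2, B:2, D:1, E:2, F:2, G:1, H:2, I:2.
Sum = 2 + 2 + 1 + 2 + 2 + 1 + 2 + 2 = 14.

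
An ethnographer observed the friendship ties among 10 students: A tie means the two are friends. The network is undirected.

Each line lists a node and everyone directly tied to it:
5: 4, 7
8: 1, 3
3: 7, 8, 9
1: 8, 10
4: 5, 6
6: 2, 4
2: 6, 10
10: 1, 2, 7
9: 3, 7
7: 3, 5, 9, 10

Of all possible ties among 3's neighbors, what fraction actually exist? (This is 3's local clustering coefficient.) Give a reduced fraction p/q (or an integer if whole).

3's neighbors: 7, 8, and 9 (k = 3).
Possible neighbor pairs: C(3,2) = 3. Edges among them: 7–9 → e = 1.
Clustering(3) = 1/3.

1/3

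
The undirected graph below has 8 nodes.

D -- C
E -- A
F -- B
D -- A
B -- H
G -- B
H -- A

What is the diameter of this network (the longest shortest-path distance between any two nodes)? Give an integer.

5

Eccentricity of each node (its greatest distance to any other): A:3, B:4, C:5, D:4, E:4, F:5, G:5, H:3.
The maximum eccentricity is 5, realized for instance by the pair G–C via G – B – H – A – D – C. So the diameter is 5.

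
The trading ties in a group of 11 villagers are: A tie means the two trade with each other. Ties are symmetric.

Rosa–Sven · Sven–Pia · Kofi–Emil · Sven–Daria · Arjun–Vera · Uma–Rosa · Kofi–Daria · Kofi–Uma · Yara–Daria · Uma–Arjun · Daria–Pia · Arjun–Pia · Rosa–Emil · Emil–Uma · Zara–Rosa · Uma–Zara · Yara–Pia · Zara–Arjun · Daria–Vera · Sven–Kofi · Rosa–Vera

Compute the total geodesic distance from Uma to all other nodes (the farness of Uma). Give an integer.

Distances from Uma: Arjun:1, Daria:2, Emil:1, Kofi:1, Pia:2, Rosa:1, Sven:2, Vera:2, Yara:3, Zara:1.
Sum = 1 + 2 + 1 + 1 + 2 + 1 + 2 + 2 + 3 + 1 = 16.

16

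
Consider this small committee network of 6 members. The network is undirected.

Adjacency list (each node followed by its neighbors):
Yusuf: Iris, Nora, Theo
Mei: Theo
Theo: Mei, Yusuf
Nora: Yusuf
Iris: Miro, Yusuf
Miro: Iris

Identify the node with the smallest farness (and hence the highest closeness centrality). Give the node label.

Yusuf

Farness (sum of distances to all others) for each node — Iris:9, Mei:13, Miro:13, Nora:11, Theo:9, Yusuf:7.
The smallest farness is 7, for Yusuf, so Yusuf has the highest closeness.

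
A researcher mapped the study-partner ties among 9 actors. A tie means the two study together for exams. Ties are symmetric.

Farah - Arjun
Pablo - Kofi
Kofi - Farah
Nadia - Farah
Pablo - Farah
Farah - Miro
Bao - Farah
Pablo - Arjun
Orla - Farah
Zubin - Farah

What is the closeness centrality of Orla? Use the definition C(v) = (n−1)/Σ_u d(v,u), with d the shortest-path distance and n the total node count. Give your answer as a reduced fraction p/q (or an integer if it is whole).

8/15

Distances from Orla: Arjun:2, Bao:2, Farah:1, Kofi:2, Miro:2, Nadia:2, Pablo:2, Zubin:2. Sum = 15.
n = 9, so closeness = 8/15.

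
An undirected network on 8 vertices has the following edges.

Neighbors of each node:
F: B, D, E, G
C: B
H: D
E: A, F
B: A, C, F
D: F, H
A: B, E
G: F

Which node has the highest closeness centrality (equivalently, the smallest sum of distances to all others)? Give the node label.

F

Farness (sum of distances to all others) for each node — A:16, B:12, C:18, D:14, E:14, F:10, G:16, H:20.
The smallest farness is 10, for F, so F has the highest closeness.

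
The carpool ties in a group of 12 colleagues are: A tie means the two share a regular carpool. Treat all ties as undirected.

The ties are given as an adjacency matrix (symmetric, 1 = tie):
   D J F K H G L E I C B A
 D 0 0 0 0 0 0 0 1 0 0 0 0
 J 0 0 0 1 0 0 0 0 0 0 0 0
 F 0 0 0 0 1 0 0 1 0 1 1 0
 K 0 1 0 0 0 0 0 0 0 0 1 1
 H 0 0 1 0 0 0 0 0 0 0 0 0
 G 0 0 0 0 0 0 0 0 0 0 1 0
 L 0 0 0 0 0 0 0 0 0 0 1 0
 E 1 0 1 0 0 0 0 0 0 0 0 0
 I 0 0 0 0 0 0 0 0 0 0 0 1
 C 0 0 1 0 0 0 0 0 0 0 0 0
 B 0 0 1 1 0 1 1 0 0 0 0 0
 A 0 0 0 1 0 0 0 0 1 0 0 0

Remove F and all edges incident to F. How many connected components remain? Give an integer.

Without F, the remaining ties split the others into: {D, E}; {A, B, G, I, J, K, L}; {H}; {C}.
That's 4 separate components.

4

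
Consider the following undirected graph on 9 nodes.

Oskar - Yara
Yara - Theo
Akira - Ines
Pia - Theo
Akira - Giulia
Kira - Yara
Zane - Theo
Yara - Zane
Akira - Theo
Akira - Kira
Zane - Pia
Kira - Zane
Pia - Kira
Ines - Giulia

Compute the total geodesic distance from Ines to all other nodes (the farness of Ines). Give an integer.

19

Distances from Ines: Akira:1, Giulia:1, Kira:2, Oskar:4, Pia:3, Theo:2, Yara:3, Zane:3.
Sum = 1 + 1 + 2 + 4 + 3 + 2 + 3 + 3 = 19.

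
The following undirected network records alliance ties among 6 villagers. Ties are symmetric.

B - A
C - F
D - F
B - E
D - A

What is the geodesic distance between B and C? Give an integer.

4

One shortest route is B – A – D – F – C, which uses 4 edges, and at distance 3 from B we only reach {F}, which does not include C. So d(B,C) = 4.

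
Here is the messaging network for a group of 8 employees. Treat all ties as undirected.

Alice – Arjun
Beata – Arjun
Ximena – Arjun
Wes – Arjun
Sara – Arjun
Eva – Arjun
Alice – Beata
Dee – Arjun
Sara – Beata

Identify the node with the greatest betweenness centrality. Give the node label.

Arjun

Unnormalized betweenness of each node: Alice:0, Arjun:37/2, Beata:1/2, Dee:0, Eva:0, Sara:0, Wes:0, Ximena:0.
Arjun has the largest value, 37/2, making it the main broker — the node through which the most shortest paths run.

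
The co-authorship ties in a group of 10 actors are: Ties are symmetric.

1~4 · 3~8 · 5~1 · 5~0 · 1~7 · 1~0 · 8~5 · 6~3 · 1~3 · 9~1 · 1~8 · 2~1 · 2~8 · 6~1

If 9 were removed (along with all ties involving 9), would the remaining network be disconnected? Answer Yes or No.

Even without 9, every remaining node can still reach every other (the residual graph is connected), so 9 is not a cut vertex.

No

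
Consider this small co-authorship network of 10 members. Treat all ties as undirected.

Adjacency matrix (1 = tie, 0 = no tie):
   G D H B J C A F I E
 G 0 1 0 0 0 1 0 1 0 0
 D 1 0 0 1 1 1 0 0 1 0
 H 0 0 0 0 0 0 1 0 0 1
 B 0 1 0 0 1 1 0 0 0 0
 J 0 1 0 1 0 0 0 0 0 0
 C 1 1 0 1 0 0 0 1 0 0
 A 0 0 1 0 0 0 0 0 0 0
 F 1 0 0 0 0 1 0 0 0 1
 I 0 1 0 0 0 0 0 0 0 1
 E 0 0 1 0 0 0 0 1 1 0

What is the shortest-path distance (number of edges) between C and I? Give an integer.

2

One shortest route is C – D – I, which uses 2 edges, and C and I are not directly tied, so nothing shorter exists. So d(C,I) = 2.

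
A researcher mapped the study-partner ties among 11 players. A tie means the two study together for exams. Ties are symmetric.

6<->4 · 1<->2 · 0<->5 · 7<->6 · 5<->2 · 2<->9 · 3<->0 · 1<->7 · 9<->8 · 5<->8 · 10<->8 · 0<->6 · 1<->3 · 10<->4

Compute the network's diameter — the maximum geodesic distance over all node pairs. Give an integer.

Eccentricity of each node (its greatest distance to any other): 0:3, 1:4, 2:4, 3:4, 4:4, 5:3, 6:4, 7:4, 8:4, 9:4, 10:4.
The maximum eccentricity is 4, realized for instance by the pair 6–9 via 6 – 4 – 10 – 8 – 9. So the diameter is 4.

4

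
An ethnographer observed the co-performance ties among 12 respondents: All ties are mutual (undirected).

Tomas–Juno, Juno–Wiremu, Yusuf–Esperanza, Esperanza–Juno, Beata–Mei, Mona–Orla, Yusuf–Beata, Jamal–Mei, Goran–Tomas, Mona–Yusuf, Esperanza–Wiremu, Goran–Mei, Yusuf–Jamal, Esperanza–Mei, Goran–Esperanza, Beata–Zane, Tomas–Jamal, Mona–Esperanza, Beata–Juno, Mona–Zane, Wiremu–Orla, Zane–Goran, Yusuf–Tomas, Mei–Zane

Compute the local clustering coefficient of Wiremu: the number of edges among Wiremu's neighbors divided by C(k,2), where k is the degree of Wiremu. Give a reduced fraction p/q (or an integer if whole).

1/3

Wiremu's neighbors: Esperanza, Juno, and Orla (k = 3).
Possible neighbor pairs: C(3,2) = 3. Edges among them: Esperanza–Juno → e = 1.
Clustering(Wiremu) = 1/3.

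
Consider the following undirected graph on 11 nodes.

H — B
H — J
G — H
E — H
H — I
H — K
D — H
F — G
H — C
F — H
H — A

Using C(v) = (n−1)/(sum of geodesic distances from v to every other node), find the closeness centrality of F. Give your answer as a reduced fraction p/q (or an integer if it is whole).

5/9

Distances from F: A:2, B:2, C:2, D:2, E:2, G:1, H:1, I:2, J:2, K:2. Sum = 18.
n = 11, so closeness = 10/18 = 5/9.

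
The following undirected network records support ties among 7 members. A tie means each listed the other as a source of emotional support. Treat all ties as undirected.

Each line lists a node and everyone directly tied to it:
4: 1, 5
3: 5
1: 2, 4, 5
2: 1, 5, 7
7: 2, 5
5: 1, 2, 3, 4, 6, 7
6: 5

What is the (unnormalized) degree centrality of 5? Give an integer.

6

5 is directly tied to 1, 2, 3, 4, 6, and 7. That is 6 neighbors, so the degree of 5 is 6.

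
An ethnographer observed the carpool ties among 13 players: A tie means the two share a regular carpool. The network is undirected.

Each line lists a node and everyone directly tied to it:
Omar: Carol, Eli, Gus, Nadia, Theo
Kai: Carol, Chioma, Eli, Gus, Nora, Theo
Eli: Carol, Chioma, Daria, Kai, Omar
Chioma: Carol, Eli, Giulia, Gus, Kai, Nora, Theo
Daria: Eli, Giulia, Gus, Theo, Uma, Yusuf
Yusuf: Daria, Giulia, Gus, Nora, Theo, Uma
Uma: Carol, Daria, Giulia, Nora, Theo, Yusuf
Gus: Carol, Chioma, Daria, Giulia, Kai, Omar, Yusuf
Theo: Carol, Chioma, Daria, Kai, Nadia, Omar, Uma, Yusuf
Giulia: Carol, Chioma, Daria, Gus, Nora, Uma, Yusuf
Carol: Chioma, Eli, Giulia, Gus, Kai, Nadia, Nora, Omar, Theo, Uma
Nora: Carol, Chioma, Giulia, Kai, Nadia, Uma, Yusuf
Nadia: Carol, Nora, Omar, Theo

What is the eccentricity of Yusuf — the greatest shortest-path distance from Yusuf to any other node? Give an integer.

2

Distances from Yusuf: Carol:2, Chioma:2, Daria:1, Eli:2, Giulia:1, Gus:1, Kai:2, Nadia:2, Nora:1, Omar:2, Theo:1, Uma:1.
The largest is 2 (to Carol, Chioma, Kai, Nadia, Omar, and Eli), so the eccentricity of Yusuf is 2.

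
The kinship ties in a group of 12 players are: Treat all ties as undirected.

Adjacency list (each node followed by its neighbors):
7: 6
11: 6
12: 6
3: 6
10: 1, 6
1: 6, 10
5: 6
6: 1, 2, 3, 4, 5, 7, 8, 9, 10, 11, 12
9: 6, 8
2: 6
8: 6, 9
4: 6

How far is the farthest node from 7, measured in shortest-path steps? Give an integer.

Distances from 7: 1:2, 2:2, 3:2, 4:2, 5:2, 6:1, 8:2, 9:2, 10:2, 11:2, 12:2.
The largest is 2 (to 9, 1, 12, 10, 3, 11, 8, 2, 5, and 4), so the eccentricity of 7 is 2.

2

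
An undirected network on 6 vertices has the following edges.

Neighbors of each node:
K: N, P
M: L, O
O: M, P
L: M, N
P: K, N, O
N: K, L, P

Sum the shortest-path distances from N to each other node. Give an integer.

7

Distances from N: K:1, L:1, M:2, O:2, P:1.
Sum = 1 + 1 + 2 + 2 + 1 = 7.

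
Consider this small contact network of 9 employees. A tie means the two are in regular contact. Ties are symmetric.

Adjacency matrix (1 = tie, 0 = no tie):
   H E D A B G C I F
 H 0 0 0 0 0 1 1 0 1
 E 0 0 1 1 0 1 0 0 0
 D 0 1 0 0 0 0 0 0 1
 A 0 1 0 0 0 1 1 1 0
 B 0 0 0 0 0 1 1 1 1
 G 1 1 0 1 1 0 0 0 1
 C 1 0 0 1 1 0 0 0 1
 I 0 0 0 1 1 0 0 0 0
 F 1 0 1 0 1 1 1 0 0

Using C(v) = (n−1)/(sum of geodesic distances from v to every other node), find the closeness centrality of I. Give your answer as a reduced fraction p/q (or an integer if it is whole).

1/2

Distances from I: A:1, B:1, C:2, D:3, E:2, F:2, G:2, H:3. Sum = 16.
n = 9, so closeness = 8/16 = 1/2.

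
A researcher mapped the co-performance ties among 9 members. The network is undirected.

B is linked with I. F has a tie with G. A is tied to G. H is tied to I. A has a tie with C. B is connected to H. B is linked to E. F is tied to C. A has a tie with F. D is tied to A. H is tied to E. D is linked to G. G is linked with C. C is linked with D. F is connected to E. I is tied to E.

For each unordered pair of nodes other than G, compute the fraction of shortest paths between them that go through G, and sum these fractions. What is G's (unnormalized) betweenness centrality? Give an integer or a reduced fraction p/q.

Pairs whose geodesics pass through G — H–D: 1/3; I–D: 1/3; B–D: 1/3; E–D: 1/3; F–D: 1/3.
All other pairs contribute 0.
Summing the contributions gives betweenness(G) = 5/3.

5/3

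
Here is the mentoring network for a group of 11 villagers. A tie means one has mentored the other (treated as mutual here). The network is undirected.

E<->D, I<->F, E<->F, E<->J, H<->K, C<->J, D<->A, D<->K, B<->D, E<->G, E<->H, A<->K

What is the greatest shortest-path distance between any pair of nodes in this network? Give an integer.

4

Eccentricity of each node (its greatest distance to any other): A:4, B:4, C:4, D:3, E:2, F:3, G:3, H:3, I:4, J:3, K:4.
The maximum eccentricity is 4, realized for instance by the pair K–I via K – D – E – F – I. So the diameter is 4.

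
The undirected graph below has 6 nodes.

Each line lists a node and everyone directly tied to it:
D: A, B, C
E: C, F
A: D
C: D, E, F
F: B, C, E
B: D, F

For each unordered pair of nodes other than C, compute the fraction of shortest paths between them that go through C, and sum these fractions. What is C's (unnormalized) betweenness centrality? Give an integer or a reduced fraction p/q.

Pairs whose geodesics pass through C — E–D: 1; E–A: 1; F–D: 1/2; F–A: 1/2.
All other pairs contribute 0.
Summing the contributions gives betweenness(C) = 3.

3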